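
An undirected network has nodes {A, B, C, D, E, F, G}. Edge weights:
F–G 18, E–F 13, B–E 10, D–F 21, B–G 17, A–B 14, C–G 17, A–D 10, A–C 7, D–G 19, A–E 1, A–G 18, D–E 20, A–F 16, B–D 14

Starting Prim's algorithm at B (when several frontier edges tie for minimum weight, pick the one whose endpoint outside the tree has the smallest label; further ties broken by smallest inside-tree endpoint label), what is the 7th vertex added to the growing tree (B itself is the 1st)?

G

Grow the tree from B using Prim:
Step 1: cheapest edge leaving the tree is B–E (10); add E.
Step 2: cheapest edge leaving the tree is A–E (1); add A.
Step 3: cheapest edge leaving the tree is A–C (7); add C.
Step 4: cheapest edge leaving the tree is A–D (10); add D.
Step 5: cheapest edge leaving the tree is E–F (13); add F.
Step 6: cheapest edge leaving the tree is B–G (17); add G.
Vertex order: B, E, A, C, D, F, G. The 7th vertex is G.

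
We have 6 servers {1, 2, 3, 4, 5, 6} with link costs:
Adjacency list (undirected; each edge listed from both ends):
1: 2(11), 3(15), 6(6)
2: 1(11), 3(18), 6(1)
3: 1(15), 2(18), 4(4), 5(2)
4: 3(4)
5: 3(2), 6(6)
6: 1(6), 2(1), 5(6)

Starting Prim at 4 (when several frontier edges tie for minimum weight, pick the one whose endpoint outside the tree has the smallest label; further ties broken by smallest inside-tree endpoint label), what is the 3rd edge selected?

Prim, starting at 4.
Step 1: frontier [3—4 4] → take 3—4 (4); add 3.
Step 2: frontier [3—5 2, 1—3 15, 2—3 18] → take 3—5 (2); add 5.
Step 3: frontier [1—3 15, 2—3 18, 5—6 6] → take 5—6 (6); add 6.
Step 4: frontier [1—3 15, 2—3 18, 2—6 1, 1—6 6] → take 2—6 (1); add 2.
Step 5: frontier [1—2 11, 1—3 15, 1—6 6] → take 1—6 (6); add 1.
The 3rd edge added is 5—6.

5-6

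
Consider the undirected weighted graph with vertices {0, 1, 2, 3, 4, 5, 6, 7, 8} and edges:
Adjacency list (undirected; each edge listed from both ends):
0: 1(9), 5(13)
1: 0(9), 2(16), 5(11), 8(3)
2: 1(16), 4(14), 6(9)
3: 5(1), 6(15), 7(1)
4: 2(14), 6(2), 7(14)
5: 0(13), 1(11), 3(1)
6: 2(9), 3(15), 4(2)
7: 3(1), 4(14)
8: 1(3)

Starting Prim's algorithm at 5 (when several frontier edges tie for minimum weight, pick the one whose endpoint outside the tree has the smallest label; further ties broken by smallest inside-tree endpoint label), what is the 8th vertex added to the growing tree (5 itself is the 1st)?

Prim's algorithm from 5:
Step 1: cheapest edge leaving the tree is 3—5 (1); add 3.
Step 2: cheapest edge leaving the tree is 3—7 (1); add 7.
Step 3: cheapest edge leaving the tree is 1—5 (11); add 1.
Step 4: cheapest edge leaving the tree is 1—8 (3); add 8.
Step 5: cheapest edge leaving the tree is 0—1 (9); add 0.
Step 6: cheapest edge leaving the tree is 4—7 (14); add 4.
Step 7: cheapest edge leaving the tree is 4—6 (2); add 6.
Step 8: cheapest edge leaving the tree is 2—6 (9); add 2.
Vertex order: 5, 3, 7, 1, 8, 0, 4, 6, 2. The 8th vertex is 6.

6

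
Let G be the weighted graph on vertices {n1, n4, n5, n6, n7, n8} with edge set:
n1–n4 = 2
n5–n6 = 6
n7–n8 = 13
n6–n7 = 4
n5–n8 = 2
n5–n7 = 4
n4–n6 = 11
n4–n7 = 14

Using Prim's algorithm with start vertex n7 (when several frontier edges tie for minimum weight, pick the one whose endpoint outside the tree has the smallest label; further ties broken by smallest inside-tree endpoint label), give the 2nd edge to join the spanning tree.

Prim's algorithm from n7:
Step 1: cheapest edge leaving the tree is n5–n7 (4); add n5.
Step 2: cheapest edge leaving the tree is n5–n8 (2); add n8.
Step 3: cheapest edge leaving the tree is n6–n7 (4); add n6.
Step 4: cheapest edge leaving the tree is n4–n6 (11); add n4.
Step 5: cheapest edge leaving the tree is n1–n4 (2); add n1.
The 2nd edge added is n5–n8.

n5-n8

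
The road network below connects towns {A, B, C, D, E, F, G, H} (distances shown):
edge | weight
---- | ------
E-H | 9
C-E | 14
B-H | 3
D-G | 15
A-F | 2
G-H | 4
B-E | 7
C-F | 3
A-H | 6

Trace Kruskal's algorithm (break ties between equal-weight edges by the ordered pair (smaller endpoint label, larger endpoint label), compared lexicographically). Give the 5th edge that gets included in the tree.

Kruskal: consider edges lightest-first.
A-F (2): add — endpoints in different components.
B-H (3): add — endpoints in different components.
C-F (3): add — endpoints in different components.
G-H (4): add — endpoints in different components.
A-H (6): add — endpoints in different components.
B-E (7): add — endpoints in different components.
E-H (9): skip — E and H already connected.
C-E (14): skip — C and E already connected.
D-G (15): add — endpoints in different components.
The 5th edge added is A-H.

A-H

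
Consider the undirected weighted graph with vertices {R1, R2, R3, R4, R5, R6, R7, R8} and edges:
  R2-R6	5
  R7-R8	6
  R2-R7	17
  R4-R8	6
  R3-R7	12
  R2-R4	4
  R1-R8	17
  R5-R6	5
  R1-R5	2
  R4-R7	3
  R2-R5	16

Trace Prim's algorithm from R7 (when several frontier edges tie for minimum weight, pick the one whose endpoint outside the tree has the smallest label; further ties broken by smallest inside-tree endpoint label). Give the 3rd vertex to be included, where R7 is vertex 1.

R2

Grow the tree from R7 using Prim:
Step 1: cheapest edge leaving the tree is R4-R7 (3); add R4.
Step 2: cheapest edge leaving the tree is R2-R4 (4); add R2.
Step 3: cheapest edge leaving the tree is R2-R6 (5); add R6.
Step 4: cheapest edge leaving the tree is R5-R6 (5); add R5.
Step 5: cheapest edge leaving the tree is R1-R5 (2); add R1.
Step 6: cheapest edge leaving the tree is R4-R8 (6); add R8.
Step 7: cheapest edge leaving the tree is R3-R7 (12); add R3.
Vertex order: R7, R4, R2, R6, R5, R1, R8, R3. The 3rd vertex is R2.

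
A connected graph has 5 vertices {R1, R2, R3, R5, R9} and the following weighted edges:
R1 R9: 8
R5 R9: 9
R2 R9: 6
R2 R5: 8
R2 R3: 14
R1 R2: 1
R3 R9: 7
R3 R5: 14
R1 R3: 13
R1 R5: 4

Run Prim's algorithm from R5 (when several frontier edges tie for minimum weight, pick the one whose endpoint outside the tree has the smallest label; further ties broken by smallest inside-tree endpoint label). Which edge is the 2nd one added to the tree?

R1-R2

Prim's algorithm from R5:
Step 1: cheapest edge leaving the tree is R1 R5 (4); add R1.
Step 2: cheapest edge leaving the tree is R1 R2 (1); add R2.
Step 3: cheapest edge leaving the tree is R2 R9 (6); add R9.
Step 4: cheapest edge leaving the tree is R3 R9 (7); add R3.
The 2nd edge added is R1 R2.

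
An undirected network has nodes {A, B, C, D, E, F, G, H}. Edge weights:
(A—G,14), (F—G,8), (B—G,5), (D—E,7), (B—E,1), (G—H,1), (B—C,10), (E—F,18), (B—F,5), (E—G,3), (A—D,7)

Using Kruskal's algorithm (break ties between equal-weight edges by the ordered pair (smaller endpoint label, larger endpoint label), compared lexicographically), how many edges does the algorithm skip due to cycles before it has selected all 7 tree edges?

2

Kruskal: consider edges lightest-first.
B—E (1): add — endpoints in different components.
G—H (1): add — endpoints in different components.
E—G (3): add — endpoints in different components.
B—F (5): add — endpoints in different components.
B—G (5): skip — B and G already connected.
A—D (7): add — endpoints in different components.
D—E (7): add — endpoints in different components.
F—G (8): skip — F and G already connected.
B—C (10): add — endpoints in different components.
Edges rejected before the tree was complete: 2.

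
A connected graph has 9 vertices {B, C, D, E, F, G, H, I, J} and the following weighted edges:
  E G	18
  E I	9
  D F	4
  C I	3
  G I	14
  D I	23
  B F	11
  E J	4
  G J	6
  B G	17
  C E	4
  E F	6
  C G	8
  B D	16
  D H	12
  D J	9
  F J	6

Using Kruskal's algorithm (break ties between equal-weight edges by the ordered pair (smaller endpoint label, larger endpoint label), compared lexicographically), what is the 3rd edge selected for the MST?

D-F

Sort edges by weight, then run Kruskal:
C I (3): add — endpoints in different components.
C E (4): add — endpoints in different components.
D F (4): add — endpoints in different components.
E J (4): add — endpoints in different components.
E F (6): add — endpoints in different components.
F J (6): skip — F and J already connected.
G J (6): add — endpoints in different components.
C G (8): skip — C and G already connected.
D J (9): skip — D and J already connected.
E I (9): skip — E and I already connected.
B F (11): add — endpoints in different components.
D H (12): add — endpoints in different components.
The 3rd edge added is D F.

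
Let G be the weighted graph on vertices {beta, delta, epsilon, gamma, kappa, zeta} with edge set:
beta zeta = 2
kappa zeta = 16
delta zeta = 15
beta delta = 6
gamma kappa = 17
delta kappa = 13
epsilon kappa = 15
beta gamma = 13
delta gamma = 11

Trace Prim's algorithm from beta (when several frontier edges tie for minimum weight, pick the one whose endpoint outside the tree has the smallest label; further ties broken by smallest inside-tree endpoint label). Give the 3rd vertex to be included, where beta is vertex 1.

Prim's algorithm from beta:
Step 1: frontier [beta zeta 2, beta delta 6, beta gamma 13] → take beta zeta (2); add zeta.
Step 2: frontier [beta delta 6, beta gamma 13, delta zeta 15, kappa zeta 16] → take beta delta (6); add delta.
Step 3: frontier [beta gamma 13, delta gamma 11, delta kappa 13, kappa zeta 16] → take delta gamma (11); add gamma.
Step 4: frontier [delta kappa 13, gamma kappa 17, kappa zeta 16] → take delta kappa (13); add kappa.
Step 5: frontier [epsilon kappa 15] → take epsilon kappa (15); add epsilon.
Vertex order: beta, zeta, delta, gamma, kappa, epsilon. The 3rd vertex is delta.

delta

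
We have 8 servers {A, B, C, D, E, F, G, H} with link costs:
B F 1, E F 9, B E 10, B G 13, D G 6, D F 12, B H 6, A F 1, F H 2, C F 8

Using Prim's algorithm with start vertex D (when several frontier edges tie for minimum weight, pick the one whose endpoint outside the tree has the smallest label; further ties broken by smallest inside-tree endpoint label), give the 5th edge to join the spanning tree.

Prim, starting at D.
Step 1: frontier [D G 6, D F 12] → take D G (6); add G.
Step 2: frontier [D F 12, B G 13] → take D F (12); add F.
Step 3: frontier [A F 1, B F 1, F H 2, C F 8, E F 9, B G 13] → take A F (1); add A.
Step 4: frontier [B F 1, F H 2, C F 8, E F 9, B G 13] → take B F (1); add B.
Step 5: frontier [B H 6, B E 10, F H 2, C F 8, E F 9] → take F H (2); add H.
Step 6: frontier [B E 10, C F 8, E F 9] → take C F (8); add C.
Step 7: frontier [B E 10, E F 9] → take E F (9); add E.
The 5th edge added is F H.

F-H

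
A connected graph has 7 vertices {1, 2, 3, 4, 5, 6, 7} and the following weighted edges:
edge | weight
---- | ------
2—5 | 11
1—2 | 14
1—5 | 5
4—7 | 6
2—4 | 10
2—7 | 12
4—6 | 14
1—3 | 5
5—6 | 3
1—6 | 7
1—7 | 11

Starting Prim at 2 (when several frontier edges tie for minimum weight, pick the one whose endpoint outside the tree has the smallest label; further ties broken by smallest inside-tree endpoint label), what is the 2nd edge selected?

Grow the tree from 2 using Prim:
Step 1: frontier [2—4 10, 2—5 11, 2—7 12, 1—2 14] → take 2—4 (10); add 4.
Step 2: frontier [2—5 11, 2—7 12, 1—2 14, 4—7 6, 4—6 14] → take 4—7 (6); add 7.
Step 3: frontier [2—5 11, 1—2 14, 4—6 14, 1—7 11] → take 1—7 (11); add 1.
Step 4: frontier [1—3 5, 1—5 5, 1—6 7, 2—5 11, 4—6 14] → take 1—3 (5); add 3.
Step 5: frontier [1—5 5, 1—6 7, 2—5 11, 4—6 14] → take 1—5 (5); add 5.
Step 6: frontier [1—6 7, 4—6 14, 5—6 3] → take 5—6 (3); add 6.
The 2nd edge added is 4—7.

4-7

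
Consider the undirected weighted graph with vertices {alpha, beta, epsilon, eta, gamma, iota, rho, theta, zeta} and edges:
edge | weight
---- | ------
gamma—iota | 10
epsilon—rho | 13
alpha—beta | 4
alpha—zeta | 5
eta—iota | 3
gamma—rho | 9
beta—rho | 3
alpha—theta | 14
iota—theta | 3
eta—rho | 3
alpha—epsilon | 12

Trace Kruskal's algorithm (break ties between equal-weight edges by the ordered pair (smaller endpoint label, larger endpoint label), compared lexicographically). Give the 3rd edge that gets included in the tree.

Kruskal's algorithm — process edges by increasing weight (ties by edge label):
beta—rho (3): add — endpoints in different components.
eta—iota (3): add — endpoints in different components.
eta—rho (3): add — endpoints in different components.
iota—theta (3): add — endpoints in different components.
alpha—beta (4): add — endpoints in different components.
alpha—zeta (5): add — endpoints in different components.
gamma—rho (9): add — endpoints in different components.
gamma—iota (10): skip — iota and gamma already connected.
alpha—epsilon (12): add — endpoints in different components.
The 3rd edge added is eta—rho.

eta-rho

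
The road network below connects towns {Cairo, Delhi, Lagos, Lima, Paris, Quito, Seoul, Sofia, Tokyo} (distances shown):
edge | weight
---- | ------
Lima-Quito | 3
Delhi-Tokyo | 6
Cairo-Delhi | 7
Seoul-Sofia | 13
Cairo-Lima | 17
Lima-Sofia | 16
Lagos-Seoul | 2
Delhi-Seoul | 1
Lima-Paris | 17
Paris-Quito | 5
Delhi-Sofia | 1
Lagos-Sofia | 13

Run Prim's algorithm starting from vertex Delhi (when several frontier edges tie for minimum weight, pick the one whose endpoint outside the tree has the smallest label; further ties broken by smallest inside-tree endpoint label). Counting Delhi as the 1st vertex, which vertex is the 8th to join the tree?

Quito

Prim's algorithm from Delhi:
Step 1: frontier [Delhi-Seoul 1, Delhi-Sofia 1, Delhi-Tokyo 6, Cairo-Delhi 7] → take Delhi-Seoul (1); add Seoul.
Step 2: frontier [Delhi-Sofia 1, Delhi-Tokyo 6, Cairo-Delhi 7, Lagos-Seoul 2, Seoul-Sofia 13] → take Delhi-Sofia (1); add Sofia.
Step 3: frontier [Delhi-Tokyo 6, Cairo-Delhi 7, Lagos-Seoul 2, Lagos-Sofia 13, Lima-Sofia 16] → take Lagos-Seoul (2); add Lagos.
Step 4: frontier [Delhi-Tokyo 6, Cairo-Delhi 7, Lima-Sofia 16] → take Delhi-Tokyo (6); add Tokyo.
Step 5: frontier [Cairo-Delhi 7, Lima-Sofia 16] → take Cairo-Delhi (7); add Cairo.
Step 6: frontier [Cairo-Lima 17, Lima-Sofia 16] → take Lima-Sofia (16); add Lima.
Step 7: frontier [Lima-Quito 3, Lima-Paris 17] → take Lima-Quito (3); add Quito.
Step 8: frontier [Lima-Paris 17, Paris-Quito 5] → take Paris-Quito (5); add Paris.
Vertex order: Delhi, Seoul, Sofia, Lagos, Tokyo, Cairo, Lima, Quito, Paris. The 8th vertex is Quito.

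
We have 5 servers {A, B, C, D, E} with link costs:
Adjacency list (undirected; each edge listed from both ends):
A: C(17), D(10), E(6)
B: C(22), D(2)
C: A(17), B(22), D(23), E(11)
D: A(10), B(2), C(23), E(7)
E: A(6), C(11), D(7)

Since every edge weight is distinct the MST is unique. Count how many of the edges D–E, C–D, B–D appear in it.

2

Sort edges by weight, then run Kruskal:
B–D (2): add. Components now {A} {B,D} {C} {E}
A–E (6): add. Components now {A,E} {B,D} {C}
D–E (7): add. Components now {A,B,D,E} {C}
A–D (10): skip — A and D already connected.
C–E (11): add. Components now {A,B,C,D,E}
MST edge set: {B–D, A–E, D–E, C–E}.
Of the listed edges, {D–E, B–D} are in the MST → 2.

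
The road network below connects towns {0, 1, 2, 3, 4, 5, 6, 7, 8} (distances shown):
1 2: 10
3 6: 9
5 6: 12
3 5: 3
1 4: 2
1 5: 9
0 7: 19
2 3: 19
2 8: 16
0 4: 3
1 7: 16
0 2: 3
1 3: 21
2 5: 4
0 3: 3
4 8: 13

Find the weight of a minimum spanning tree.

Prim's algorithm from 5:
Step 1: cheapest edge leaving the tree is 3 5 (3); add 3.
Step 2: cheapest edge leaving the tree is 0 3 (3); add 0.
Step 3: cheapest edge leaving the tree is 0 2 (3); add 2.
Step 4: cheapest edge leaving the tree is 0 4 (3); add 4.
Step 5: cheapest edge leaving the tree is 1 4 (2); add 1.
Step 6: cheapest edge leaving the tree is 3 6 (9); add 6.
Step 7: cheapest edge leaving the tree is 4 8 (13); add 8.
Step 8: cheapest edge leaving the tree is 1 7 (16); add 7.
MST edges: 3 5, 0 3, 0 2, 0 4, 1 4, 3 6, 4 8, 1 7; total weight 3+3+3+3+2+9+13+16 = 52.

52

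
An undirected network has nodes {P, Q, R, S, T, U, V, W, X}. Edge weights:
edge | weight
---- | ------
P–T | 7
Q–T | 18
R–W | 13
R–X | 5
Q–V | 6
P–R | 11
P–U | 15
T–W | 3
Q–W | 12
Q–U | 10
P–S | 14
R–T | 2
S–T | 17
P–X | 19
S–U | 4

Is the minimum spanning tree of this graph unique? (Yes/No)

Kruskal: consider edges lightest-first.
R–T (2): add — endpoints in different components.
T–W (3): add — endpoints in different components.
S–U (4): add — endpoints in different components.
R–X (5): add — endpoints in different components.
Q–V (6): add — endpoints in different components.
P–T (7): add — endpoints in different components.
Q–U (10): add — endpoints in different components.
P–R (11): skip — R and P already connected.
Q–W (12): add — endpoints in different components.
Every non-tree edge has weight strictly greater than the heaviest edge on the tree path between its endpoints, so the MST is unique.

Yes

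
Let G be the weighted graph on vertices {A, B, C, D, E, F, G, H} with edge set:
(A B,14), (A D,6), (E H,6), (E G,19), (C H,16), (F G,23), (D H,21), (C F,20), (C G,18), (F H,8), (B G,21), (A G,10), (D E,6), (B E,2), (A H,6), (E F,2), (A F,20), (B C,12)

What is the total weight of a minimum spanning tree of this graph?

Sort edges by weight, then run Kruskal:
B E (2): add — endpoints in different components.
E F (2): add — endpoints in different components.
A D (6): add — endpoints in different components.
A H (6): add — endpoints in different components.
D E (6): add — endpoints in different components.
E H (6): skip — E and H already connected.
F H (8): skip — F and H already connected.
A G (10): add — endpoints in different components.
B C (12): add — endpoints in different components.
MST edges: B E, E F, A D, A H, D E, A G, B C; total weight 2+2+6+6+6+10+12 = 44.

44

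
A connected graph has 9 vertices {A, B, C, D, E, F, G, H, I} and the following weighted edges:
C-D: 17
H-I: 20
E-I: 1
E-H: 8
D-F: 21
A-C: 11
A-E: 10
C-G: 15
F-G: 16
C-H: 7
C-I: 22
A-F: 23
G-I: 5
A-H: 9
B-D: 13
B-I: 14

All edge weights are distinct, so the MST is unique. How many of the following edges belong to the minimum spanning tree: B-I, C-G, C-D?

1

Kruskal: consider edges lightest-first.
E-I (1): add — endpoints in different components.
G-I (5): add — endpoints in different components.
C-H (7): add — endpoints in different components.
E-H (8): add — endpoints in different components.
A-H (9): add — endpoints in different components.
A-E (10): skip — A and E already connected.
A-C (11): skip — A and C already connected.
B-D (13): add — endpoints in different components.
B-I (14): add — endpoints in different components.
C-G (15): skip — C and G already connected.
F-G (16): add — endpoints in different components.
MST edge set: {E-I, G-I, C-H, E-H, A-H, B-D, B-I, F-G}.
Of the listed edges, {B-I} are in the MST → 1.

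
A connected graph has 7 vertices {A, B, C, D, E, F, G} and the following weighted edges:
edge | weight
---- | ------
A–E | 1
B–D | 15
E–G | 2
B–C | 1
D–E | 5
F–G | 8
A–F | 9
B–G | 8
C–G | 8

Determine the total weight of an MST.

Sort edges by weight, then run Kruskal:
A–E (1): add. Components now {A,E} {B} {C} {D} {F} {G}
B–C (1): add. Components now {A,E} {B,C} {D} {F} {G}
E–G (2): add. Components now {A,E,G} {B,C} {D} {F}
D–E (5): add. Components now {A,D,E,G} {B,C} {F}
B–G (8): add. Components now {A,B,C,D,E,G} {F}
C–G (8): skip — C and G already connected.
F–G (8): add. Components now {A,B,C,D,E,F,G}
MST edges: A–E, B–C, E–G, D–E, B–G, F–G; total weight 1+1+2+5+8+8 = 25.

25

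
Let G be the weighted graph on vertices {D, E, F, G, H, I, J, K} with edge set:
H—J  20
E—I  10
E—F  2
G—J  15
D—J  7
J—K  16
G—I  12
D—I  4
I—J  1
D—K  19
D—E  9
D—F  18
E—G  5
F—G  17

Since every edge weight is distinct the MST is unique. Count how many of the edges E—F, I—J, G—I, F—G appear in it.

Kruskal: consider edges lightest-first.
I—J (1): add — endpoints in different components.
E—F (2): add — endpoints in different components.
D—I (4): add — endpoints in different components.
E—G (5): add — endpoints in different components.
D—J (7): skip — D and J already connected.
D—E (9): add — endpoints in different components.
E—I (10): skip — E and I already connected.
G—I (12): skip — G and I already connected.
G—J (15): skip — G and J already connected.
J—K (16): add — endpoints in different components.
F—G (17): skip — F and G already connected.
D—F (18): skip — D and F already connected.
D—K (19): skip — D and K already connected.
H—J (20): add — endpoints in different components.
MST edge set: {I—J, E—F, D—I, E—G, D—E, J—K, H—J}.
Of the listed edges, {E—F, I—J} are in the MST → 2.

2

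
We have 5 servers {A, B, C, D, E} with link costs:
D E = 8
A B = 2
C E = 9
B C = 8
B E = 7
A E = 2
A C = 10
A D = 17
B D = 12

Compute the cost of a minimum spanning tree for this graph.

20

Kruskal's algorithm — process edges by increasing weight (ties by edge label):
A B (2): add — endpoints in different components.
A E (2): add — endpoints in different components.
B E (7): skip — B and E already connected.
B C (8): add — endpoints in different components.
D E (8): add — endpoints in different components.
MST edges: A B, A E, B C, D E; total weight 2+2+8+8 = 20.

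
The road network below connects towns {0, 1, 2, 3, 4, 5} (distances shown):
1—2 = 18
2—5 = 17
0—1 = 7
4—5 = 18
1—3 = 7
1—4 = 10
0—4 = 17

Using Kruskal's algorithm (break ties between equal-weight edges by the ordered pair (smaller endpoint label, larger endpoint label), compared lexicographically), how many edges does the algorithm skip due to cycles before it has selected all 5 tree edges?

Kruskal's algorithm — process edges by increasing weight (ties by edge label):
0—1 (7): add. Components now {0,1} {2} {3} {4} {5}
1—3 (7): add. Components now {0,1,3} {2} {4} {5}
1—4 (10): add. Components now {0,1,3,4} {2} {5}
0—4 (17): skip — 0 and 4 already connected.
2—5 (17): add. Components now {0,1,3,4} {2,5}
1—2 (18): add. Components now {0,1,2,3,4,5}
Edges rejected before the tree was complete: 1.

1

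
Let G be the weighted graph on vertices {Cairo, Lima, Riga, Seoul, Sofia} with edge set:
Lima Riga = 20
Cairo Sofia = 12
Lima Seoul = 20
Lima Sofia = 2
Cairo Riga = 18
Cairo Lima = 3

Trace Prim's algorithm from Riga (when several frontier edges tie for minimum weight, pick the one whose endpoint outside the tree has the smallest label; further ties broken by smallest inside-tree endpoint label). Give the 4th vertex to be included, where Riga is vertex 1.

Sofia

Prim's algorithm from Riga:
Step 1: frontier [Cairo Riga 18, Lima Riga 20] → take Cairo Riga (18); add Cairo.
Step 2: frontier [Cairo Lima 3, Cairo Sofia 12, Lima Riga 20] → take Cairo Lima (3); add Lima.
Step 3: frontier [Cairo Sofia 12, Lima Sofia 2, Lima Seoul 20] → take Lima Sofia (2); add Sofia.
Step 4: frontier [Lima Seoul 20] → take Lima Seoul (20); add Seoul.
Vertex order: Riga, Cairo, Lima, Sofia, Seoul. The 4th vertex is Sofia.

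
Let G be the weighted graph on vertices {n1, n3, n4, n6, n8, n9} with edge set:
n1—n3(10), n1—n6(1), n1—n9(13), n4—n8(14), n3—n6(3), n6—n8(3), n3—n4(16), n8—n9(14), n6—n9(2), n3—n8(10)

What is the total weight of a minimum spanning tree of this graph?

Grow the tree from n3 using Prim:
Step 1: cheapest edge leaving the tree is n3—n6 (3); add n6.
Step 2: cheapest edge leaving the tree is n1—n6 (1); add n1.
Step 3: cheapest edge leaving the tree is n6—n9 (2); add n9.
Step 4: cheapest edge leaving the tree is n6—n8 (3); add n8.
Step 5: cheapest edge leaving the tree is n4—n8 (14); add n4.
MST edges: n3—n6, n1—n6, n6—n9, n6—n8, n4—n8; total weight 3+1+2+3+14 = 23.

23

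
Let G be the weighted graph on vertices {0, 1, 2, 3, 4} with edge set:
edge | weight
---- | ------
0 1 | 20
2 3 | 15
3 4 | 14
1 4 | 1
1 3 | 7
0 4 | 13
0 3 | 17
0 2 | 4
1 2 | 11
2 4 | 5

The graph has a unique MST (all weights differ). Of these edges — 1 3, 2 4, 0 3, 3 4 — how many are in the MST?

Kruskal's algorithm — process edges by increasing weight (ties by edge label):
1 4 (1): add — endpoints in different components.
0 2 (4): add — endpoints in different components.
2 4 (5): add — endpoints in different components.
1 3 (7): add — endpoints in different components.
MST edge set: {1 4, 0 2, 2 4, 1 3}.
Of the listed edges, {1 3, 2 4} are in the MST → 2.

2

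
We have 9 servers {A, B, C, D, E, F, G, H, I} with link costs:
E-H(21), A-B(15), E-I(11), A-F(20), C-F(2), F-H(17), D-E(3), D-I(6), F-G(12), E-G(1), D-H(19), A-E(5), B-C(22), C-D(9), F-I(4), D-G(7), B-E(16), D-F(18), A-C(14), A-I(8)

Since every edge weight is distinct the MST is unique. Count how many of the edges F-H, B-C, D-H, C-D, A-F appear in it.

1

Kruskal: consider edges lightest-first.
E-G (1): add — endpoints in different components.
C-F (2): add — endpoints in different components.
D-E (3): add — endpoints in different components.
F-I (4): add — endpoints in different components.
A-E (5): add — endpoints in different components.
D-I (6): add — endpoints in different components.
D-G (7): skip — D and G already connected.
A-I (8): skip — A and I already connected.
C-D (9): skip — C and D already connected.
E-I (11): skip — E and I already connected.
F-G (12): skip — F and G already connected.
A-C (14): skip — A and C already connected.
A-B (15): add — endpoints in different components.
B-E (16): skip — B and E already connected.
F-H (17): add — endpoints in different components.
MST edge set: {E-G, C-F, D-E, F-I, A-E, D-I, A-B, F-H}.
Of the listed edges, {F-H} are in the MST → 1.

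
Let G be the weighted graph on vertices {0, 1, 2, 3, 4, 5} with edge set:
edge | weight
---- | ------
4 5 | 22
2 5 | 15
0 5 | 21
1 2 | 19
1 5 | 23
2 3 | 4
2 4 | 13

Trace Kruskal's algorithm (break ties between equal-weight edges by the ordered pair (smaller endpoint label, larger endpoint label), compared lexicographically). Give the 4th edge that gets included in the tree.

1-2

Kruskal: consider edges lightest-first.
2 3 (4): add — endpoints in different components.
2 4 (13): add — endpoints in different components.
2 5 (15): add — endpoints in different components.
1 2 (19): add — endpoints in different components.
0 5 (21): add — endpoints in different components.
The 4th edge added is 1 2.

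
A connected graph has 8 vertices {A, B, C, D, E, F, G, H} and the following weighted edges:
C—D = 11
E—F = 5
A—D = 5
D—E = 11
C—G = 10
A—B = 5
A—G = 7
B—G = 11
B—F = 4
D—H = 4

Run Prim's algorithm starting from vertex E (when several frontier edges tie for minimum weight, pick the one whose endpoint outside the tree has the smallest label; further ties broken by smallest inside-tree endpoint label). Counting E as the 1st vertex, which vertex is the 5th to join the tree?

D

Prim's algorithm from E:
Step 1: frontier [E—F 5, D—E 11] → take E—F (5); add F.
Step 2: frontier [D—E 11, B—F 4] → take B—F (4); add B.
Step 3: frontier [A—B 5, B—G 11, D—E 11] → take A—B (5); add A.
Step 4: frontier [A—D 5, A—G 7, B—G 11, D—E 11] → take A—D (5); add D.
Step 5: frontier [A—G 7, B—G 11, D—H 4, C—D 11] → take D—H (4); add H.
Step 6: frontier [A—G 7, B—G 11, C—D 11] → take A—G (7); add G.
Step 7: frontier [C—D 11, C—G 10] → take C—G (10); add C.
Vertex order: E, F, B, A, D, H, G, C. The 5th vertex is D.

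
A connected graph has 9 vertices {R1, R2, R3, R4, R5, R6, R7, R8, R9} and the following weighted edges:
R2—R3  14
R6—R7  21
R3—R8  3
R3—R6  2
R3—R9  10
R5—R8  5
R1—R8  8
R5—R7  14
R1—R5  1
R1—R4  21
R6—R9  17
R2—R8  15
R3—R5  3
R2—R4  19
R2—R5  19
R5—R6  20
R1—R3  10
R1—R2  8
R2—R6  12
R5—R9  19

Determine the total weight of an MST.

60

Prim's algorithm from R1:
Step 1: cheapest edge leaving the tree is R1—R5 (1); add R5.
Step 2: cheapest edge leaving the tree is R3—R5 (3); add R3.
Step 3: cheapest edge leaving the tree is R3—R6 (2); add R6.
Step 4: cheapest edge leaving the tree is R3—R8 (3); add R8.
Step 5: cheapest edge leaving the tree is R1—R2 (8); add R2.
Step 6: cheapest edge leaving the tree is R3—R9 (10); add R9.
Step 7: cheapest edge leaving the tree is R5—R7 (14); add R7.
Step 8: cheapest edge leaving the tree is R2—R4 (19); add R4.
MST edges: R1—R5, R3—R5, R3—R6, R3—R8, R1—R2, R3—R9, R5—R7, R2—R4; total weight 1+3+2+3+8+10+14+19 = 60.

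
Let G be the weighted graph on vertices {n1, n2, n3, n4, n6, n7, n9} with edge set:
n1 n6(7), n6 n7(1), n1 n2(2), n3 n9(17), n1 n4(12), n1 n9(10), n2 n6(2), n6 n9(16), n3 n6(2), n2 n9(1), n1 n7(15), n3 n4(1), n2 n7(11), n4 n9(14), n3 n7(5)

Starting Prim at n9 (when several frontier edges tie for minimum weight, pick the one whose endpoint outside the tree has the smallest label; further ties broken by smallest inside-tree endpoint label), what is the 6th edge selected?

n3-n4

Prim's algorithm from n9:
Step 1: cheapest edge leaving the tree is n2 n9 (1); add n2.
Step 2: cheapest edge leaving the tree is n1 n2 (2); add n1.
Step 3: cheapest edge leaving the tree is n2 n6 (2); add n6.
Step 4: cheapest edge leaving the tree is n6 n7 (1); add n7.
Step 5: cheapest edge leaving the tree is n3 n6 (2); add n3.
Step 6: cheapest edge leaving the tree is n3 n4 (1); add n4.
The 6th edge added is n3 n4.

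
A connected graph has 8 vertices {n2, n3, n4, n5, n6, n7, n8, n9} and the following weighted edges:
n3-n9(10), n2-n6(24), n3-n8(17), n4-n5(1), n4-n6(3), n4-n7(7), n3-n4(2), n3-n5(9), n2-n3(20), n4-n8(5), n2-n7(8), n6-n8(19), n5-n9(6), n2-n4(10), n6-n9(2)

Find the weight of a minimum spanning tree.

28

Grow the tree from n7 using Prim:
Step 1: cheapest edge leaving the tree is n4-n7 (7); add n4.
Step 2: cheapest edge leaving the tree is n4-n5 (1); add n5.
Step 3: cheapest edge leaving the tree is n3-n4 (2); add n3.
Step 4: cheapest edge leaving the tree is n4-n6 (3); add n6.
Step 5: cheapest edge leaving the tree is n6-n9 (2); add n9.
Step 6: cheapest edge leaving the tree is n4-n8 (5); add n8.
Step 7: cheapest edge leaving the tree is n2-n7 (8); add n2.
MST edges: n4-n7, n4-n5, n3-n4, n4-n6, n6-n9, n4-n8, n2-n7; total weight 7+1+2+3+2+5+8 = 28.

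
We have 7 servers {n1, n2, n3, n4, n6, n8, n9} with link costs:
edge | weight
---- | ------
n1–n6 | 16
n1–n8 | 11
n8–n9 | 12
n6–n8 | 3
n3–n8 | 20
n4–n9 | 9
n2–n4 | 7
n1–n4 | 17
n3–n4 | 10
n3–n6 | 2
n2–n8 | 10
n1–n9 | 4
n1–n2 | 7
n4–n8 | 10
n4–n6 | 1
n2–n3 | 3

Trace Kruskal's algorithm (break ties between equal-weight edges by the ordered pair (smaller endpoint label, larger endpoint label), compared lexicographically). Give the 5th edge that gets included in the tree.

Kruskal: consider edges lightest-first.
n4–n6 (1): add — endpoints in different components.
n3–n6 (2): add — endpoints in different components.
n2–n3 (3): add — endpoints in different components.
n6–n8 (3): add — endpoints in different components.
n1–n9 (4): add — endpoints in different components.
n1–n2 (7): add — endpoints in different components.
The 5th edge added is n1–n9.

n1-n9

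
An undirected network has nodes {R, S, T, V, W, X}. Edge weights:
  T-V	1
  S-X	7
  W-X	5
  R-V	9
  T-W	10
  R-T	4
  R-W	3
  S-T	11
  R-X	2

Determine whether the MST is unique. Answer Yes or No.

Kruskal: consider edges lightest-first.
T-V (1): add. Components now {S} {X} {T,V} {R} {W}
R-X (2): add. Components now {S} {R,X} {T,V} {W}
R-W (3): add. Components now {S} {R,W,X} {T,V}
R-T (4): add. Components now {S} {R,T,V,W,X}
W-X (5): skip — X and W already connected.
S-X (7): add. Components now {R,S,T,V,W,X}
Every non-tree edge has weight strictly greater than the heaviest edge on the tree path between its endpoints, so the MST is unique.

Yes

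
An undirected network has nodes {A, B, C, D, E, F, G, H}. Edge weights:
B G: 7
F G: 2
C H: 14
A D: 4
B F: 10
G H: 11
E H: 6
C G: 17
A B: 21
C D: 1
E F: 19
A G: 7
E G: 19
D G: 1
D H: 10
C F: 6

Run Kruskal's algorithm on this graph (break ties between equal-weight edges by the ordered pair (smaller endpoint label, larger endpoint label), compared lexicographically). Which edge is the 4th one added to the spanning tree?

A-D

Kruskal's algorithm — process edges by increasing weight (ties by edge label):
C D (1): add — endpoints in different components.
D G (1): add — endpoints in different components.
F G (2): add — endpoints in different components.
A D (4): add — endpoints in different components.
C F (6): skip — C and F already connected.
E H (6): add — endpoints in different components.
A G (7): skip — A and G already connected.
B G (7): add — endpoints in different components.
B F (10): skip — B and F already connected.
D H (10): add — endpoints in different components.
The 4th edge added is A D.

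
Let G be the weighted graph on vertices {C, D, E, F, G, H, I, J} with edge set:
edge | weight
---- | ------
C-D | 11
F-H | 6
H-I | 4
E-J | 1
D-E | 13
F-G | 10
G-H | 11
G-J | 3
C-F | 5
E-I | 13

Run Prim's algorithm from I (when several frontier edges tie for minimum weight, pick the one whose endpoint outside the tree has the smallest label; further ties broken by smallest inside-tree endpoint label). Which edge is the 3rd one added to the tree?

C-F

Grow the tree from I using Prim:
Step 1: cheapest edge leaving the tree is H-I (4); add H.
Step 2: cheapest edge leaving the tree is F-H (6); add F.
Step 3: cheapest edge leaving the tree is C-F (5); add C.
Step 4: cheapest edge leaving the tree is F-G (10); add G.
Step 5: cheapest edge leaving the tree is G-J (3); add J.
Step 6: cheapest edge leaving the tree is E-J (1); add E.
Step 7: cheapest edge leaving the tree is C-D (11); add D.
The 3rd edge added is C-F.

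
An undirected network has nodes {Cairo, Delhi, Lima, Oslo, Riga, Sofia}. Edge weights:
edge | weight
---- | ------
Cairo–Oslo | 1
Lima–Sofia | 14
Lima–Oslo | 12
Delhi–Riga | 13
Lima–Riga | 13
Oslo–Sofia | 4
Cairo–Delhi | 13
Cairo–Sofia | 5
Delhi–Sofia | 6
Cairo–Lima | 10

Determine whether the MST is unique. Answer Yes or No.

Kruskal's algorithm — process edges by increasing weight (ties by edge label):
Cairo–Oslo (1): add — endpoints in different components.
Oslo–Sofia (4): add — endpoints in different components.
Cairo–Sofia (5): skip — Sofia and Cairo already connected.
Delhi–Sofia (6): add — endpoints in different components.
Cairo–Lima (10): add — endpoints in different components.
Lima–Oslo (12): skip — Lima and Oslo already connected.
Cairo–Delhi (13): skip — Cairo and Delhi already connected.
Delhi–Riga (13): add — endpoints in different components.
Non-tree edge Lima–Riga has weight 13, equal to the heaviest edge on its tree cycle — swapping gives another MST of the same weight. Not unique.

No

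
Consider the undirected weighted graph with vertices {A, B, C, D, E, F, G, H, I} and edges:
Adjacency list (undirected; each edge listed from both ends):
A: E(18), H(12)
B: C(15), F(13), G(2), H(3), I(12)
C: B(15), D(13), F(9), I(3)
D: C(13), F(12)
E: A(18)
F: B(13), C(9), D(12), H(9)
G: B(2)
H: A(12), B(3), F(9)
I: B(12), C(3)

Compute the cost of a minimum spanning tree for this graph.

68

Kruskal: consider edges lightest-first.
B-G (2): add — endpoints in different components.
B-H (3): add — endpoints in different components.
C-I (3): add — endpoints in different components.
C-F (9): add — endpoints in different components.
F-H (9): add — endpoints in different components.
A-H (12): add — endpoints in different components.
B-I (12): skip — B and I already connected.
D-F (12): add — endpoints in different components.
B-F (13): skip — B and F already connected.
C-D (13): skip — C and D already connected.
B-C (15): skip — B and C already connected.
A-E (18): add — endpoints in different components.
MST edges: B-G, B-H, C-I, C-F, F-H, A-H, D-F, A-E; total weight 2+3+3+9+9+12+12+18 = 68.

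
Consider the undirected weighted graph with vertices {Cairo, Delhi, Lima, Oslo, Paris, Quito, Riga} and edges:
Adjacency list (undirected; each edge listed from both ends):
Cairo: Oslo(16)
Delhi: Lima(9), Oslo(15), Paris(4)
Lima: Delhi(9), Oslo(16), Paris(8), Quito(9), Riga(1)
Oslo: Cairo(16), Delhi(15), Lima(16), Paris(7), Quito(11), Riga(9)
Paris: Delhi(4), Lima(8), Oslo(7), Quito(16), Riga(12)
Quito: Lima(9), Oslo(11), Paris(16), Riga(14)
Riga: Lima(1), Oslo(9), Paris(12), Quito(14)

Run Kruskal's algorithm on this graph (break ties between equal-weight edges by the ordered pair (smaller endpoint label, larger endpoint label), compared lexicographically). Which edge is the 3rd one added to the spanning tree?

Oslo-Paris

Sort edges by weight, then run Kruskal:
Lima–Riga (1): add — endpoints in different components.
Delhi–Paris (4): add — endpoints in different components.
Oslo–Paris (7): add — endpoints in different components.
Lima–Paris (8): add — endpoints in different components.
Delhi–Lima (9): skip — Lima and Delhi already connected.
Lima–Quito (9): add — endpoints in different components.
Oslo–Riga (9): skip — Riga and Oslo already connected.
Oslo–Quito (11): skip — Oslo and Quito already connected.
Paris–Riga (12): skip — Riga and Paris already connected.
Quito–Riga (14): skip — Riga and Quito already connected.
Delhi–Oslo (15): skip — Delhi and Oslo already connected.
Cairo–Oslo (16): add — endpoints in different components.
The 3rd edge added is Oslo–Paris.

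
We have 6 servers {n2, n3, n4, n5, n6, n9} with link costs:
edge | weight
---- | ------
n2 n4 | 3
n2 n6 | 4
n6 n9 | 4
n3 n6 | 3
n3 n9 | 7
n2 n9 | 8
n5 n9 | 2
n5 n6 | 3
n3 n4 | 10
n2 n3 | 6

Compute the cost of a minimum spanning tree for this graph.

15

Sort edges by weight, then run Kruskal:
n5 n9 (2): add. Components now {n5,n9} {n6} {n4} {n2} {n3}
n2 n4 (3): add. Components now {n5,n9} {n6} {n2,n4} {n3}
n3 n6 (3): add. Components now {n5,n9} {n3,n6} {n2,n4}
n5 n6 (3): add. Components now {n3,n5,n6,n9} {n2,n4}
n2 n6 (4): add. Components now {n2,n3,n4,n5,n6,n9}
MST edges: n5 n9, n2 n4, n3 n6, n5 n6, n2 n6; total weight 2+3+3+3+4 = 15.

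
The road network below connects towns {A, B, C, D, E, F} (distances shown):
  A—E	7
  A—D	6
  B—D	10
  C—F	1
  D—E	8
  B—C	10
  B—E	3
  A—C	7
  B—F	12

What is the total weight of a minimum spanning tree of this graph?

24

Prim's algorithm from A:
Step 1: cheapest edge leaving the tree is A—D (6); add D.
Step 2: cheapest edge leaving the tree is A—C (7); add C.
Step 3: cheapest edge leaving the tree is C—F (1); add F.
Step 4: cheapest edge leaving the tree is A—E (7); add E.
Step 5: cheapest edge leaving the tree is B—E (3); add B.
MST edges: A—D, A—C, C—F, A—E, B—E; total weight 6+7+1+7+3 = 24.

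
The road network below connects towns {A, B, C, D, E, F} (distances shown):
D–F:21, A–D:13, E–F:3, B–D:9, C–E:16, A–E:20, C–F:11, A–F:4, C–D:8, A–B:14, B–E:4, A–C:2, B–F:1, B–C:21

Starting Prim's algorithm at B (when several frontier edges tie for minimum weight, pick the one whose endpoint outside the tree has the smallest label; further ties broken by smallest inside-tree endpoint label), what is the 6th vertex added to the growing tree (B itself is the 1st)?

D

Prim, starting at B.
Step 1: cheapest edge leaving the tree is B–F (1); add F.
Step 2: cheapest edge leaving the tree is E–F (3); add E.
Step 3: cheapest edge leaving the tree is A–F (4); add A.
Step 4: cheapest edge leaving the tree is A–C (2); add C.
Step 5: cheapest edge leaving the tree is C–D (8); add D.
Vertex order: B, F, E, A, C, D. The 6th vertex is D.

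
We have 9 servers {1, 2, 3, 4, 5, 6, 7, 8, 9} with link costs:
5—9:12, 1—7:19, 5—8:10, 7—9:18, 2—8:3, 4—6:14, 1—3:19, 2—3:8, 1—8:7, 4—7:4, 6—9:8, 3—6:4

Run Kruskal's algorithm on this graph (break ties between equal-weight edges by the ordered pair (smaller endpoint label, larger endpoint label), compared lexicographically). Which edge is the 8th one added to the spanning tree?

Kruskal's algorithm — process edges by increasing weight (ties by edge label):
2—8 (3): add — endpoints in different components.
3—6 (4): add — endpoints in different components.
4—7 (4): add — endpoints in different components.
1—8 (7): add — endpoints in different components.
2—3 (8): add — endpoints in different components.
6—9 (8): add — endpoints in different components.
5—8 (10): add — endpoints in different components.
5—9 (12): skip — 5 and 9 already connected.
4—6 (14): add — endpoints in different components.
The 8th edge added is 4—6.

4-6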